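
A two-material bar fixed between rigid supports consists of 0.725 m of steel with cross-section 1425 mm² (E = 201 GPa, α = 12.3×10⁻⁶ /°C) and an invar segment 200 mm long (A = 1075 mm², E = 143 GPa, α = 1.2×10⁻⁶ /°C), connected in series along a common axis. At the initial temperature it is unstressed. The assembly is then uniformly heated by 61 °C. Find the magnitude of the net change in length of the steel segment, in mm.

Free thermal expansion of the whole bar: Σ αᵢΔT Lᵢ = 12.3×10⁻⁶×61×725 + 1.2×10⁻⁶×61×200 = 0.5586 mm.
The rigid supports impose zero overall length change; the single axial force P common to all segments must satisfy P Σ Lᵢ/(AᵢEᵢ) = δ_free.
The series flexibility is Σ Lᵢ/(AᵢEᵢ) = 725/(1425×201×10³) + 200/(1075×143×10³) = 3.832×10⁻⁶ mm/N.
P = 0.5586 / 3.832×10⁻⁶ = 145800 N = 145.8 kN, compressive.
For the steel segment, free thermal change = 12.3×10⁻⁶×61×725 = 0.544 mm and elastic change from P = 145800×725/(1425×201×10³) = 0.369 mm; these oppose, so the net change is 0.175 mm (segment lengthens).

|ΔL| ≈ 0.175 mm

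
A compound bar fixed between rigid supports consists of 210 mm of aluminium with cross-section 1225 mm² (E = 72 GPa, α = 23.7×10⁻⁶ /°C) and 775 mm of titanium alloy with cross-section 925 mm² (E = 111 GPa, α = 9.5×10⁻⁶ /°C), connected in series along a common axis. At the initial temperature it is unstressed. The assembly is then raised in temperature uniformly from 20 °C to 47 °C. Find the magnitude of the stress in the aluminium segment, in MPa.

With the walls removed the bar would change length by δ_free = Σ αᵢΔT Lᵢ = 23.7×10⁻⁶×27×210 + 9.5×10⁻⁶×27×775 = 0.3332 mm.
The walls prevent any net length change, so an axial force P (same in every segment) develops. Compatibility: P · Σ Lᵢ/(AᵢEᵢ) = δ_free.
The series flexibility is Σ Lᵢ/(AᵢEᵢ) = 210/(1225×72×10³) + 775/(925×111×10³) = 9.929×10⁻⁶ mm/N.
So P = 0.3332 / 9.929×10⁻⁶ = 33.55 kN, compressive.
σ_{aluminium} = P / A = 33550 / 1225 = 27.39 MPa.

σ ≈ 27.4 MPa (compressive)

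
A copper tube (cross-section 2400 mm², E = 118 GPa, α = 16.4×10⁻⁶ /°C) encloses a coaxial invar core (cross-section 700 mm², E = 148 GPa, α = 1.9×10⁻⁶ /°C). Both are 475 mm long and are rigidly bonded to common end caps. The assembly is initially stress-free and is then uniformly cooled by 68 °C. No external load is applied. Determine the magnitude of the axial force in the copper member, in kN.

The copper has the larger α, so on cooling it would change length more than the invar if both were free. The rigid plates force a common final length, so the copper is put into tension and the invar into compression, with equal and opposite forces P (no external load).
Compatibility of the two members (thermal + elastic change equal): (α₁ − α₂)ΔT = P·[1/(A₁E₁) + 1/(A₂E₂)].
|α₁ − α₂|·ΔT = 14.5×10⁻⁶ × 68 = 0.000986.
1/(A₁E₁) + 1/(A₂E₂) = 1/(2400×118×10³) + 1/(700×148×10³) = 1.318×10⁻⁸ N⁻¹.
So P = 0.000986 / 1.318×10⁻⁸ = 74.79 kN.

P ≈ 74.8 kN (tensile in the copper)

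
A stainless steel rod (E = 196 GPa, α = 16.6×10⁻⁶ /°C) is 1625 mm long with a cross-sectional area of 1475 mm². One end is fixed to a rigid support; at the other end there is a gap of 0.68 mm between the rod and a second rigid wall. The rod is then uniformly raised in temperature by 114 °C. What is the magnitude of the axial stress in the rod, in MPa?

Free thermal elongation = αΔT L = 16.6×10⁻⁶ × 114 × 1625 = 3.075 mm.
After closing the 0.68 mm clearance, 3.075 − 0.68 = 2.395 mm of expansion remains to be suppressed by the wall.
Compatibility: PL/(AE) = 2.395 mm, so σ = P/A = E × (2.395/1625) = 288.9 MPa.

σ ≈ 289 MPa (compressive)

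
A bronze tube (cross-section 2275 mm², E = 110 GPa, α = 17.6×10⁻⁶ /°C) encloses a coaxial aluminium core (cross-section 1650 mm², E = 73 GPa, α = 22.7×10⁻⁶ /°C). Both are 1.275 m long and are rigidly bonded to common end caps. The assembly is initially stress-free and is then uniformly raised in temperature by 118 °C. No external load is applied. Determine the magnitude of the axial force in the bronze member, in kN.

P ≈ 48.9 kN (tensile in the bronze)

Both members must finish at the same length. With the larger α, the aluminium tends to over-expand; the plates restrain it, putting the aluminium in compression and the bronze in tension. With no external load the two internal forces are equal and opposite, magnitude P.
Setting the final lengths equal and cancelling L: (α₁ − α₂)ΔT = P/(A₁E₁) + P/(A₂E₂).
|α₁ − α₂|·ΔT = 5.1×10⁻⁶ × 118 = 0.0006018.
1/(A₁E₁) + 1/(A₂E₂) = 1/(2275×110×10³) + 1/(1650×73×10³) = 1.23×10⁻⁸ N⁻¹.
So P = 0.0006018 / 1.23×10⁻⁸ = 48.93 kN.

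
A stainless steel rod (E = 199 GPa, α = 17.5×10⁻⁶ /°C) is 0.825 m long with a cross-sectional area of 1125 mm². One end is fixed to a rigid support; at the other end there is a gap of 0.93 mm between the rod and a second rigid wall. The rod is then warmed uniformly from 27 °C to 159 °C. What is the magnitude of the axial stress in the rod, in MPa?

σ ≈ 235 MPa (compressive)

If the wall were absent the rod would grow by αΔT L = 17.5×10⁻⁶ × 132 × 825 = 1.906 mm.
The gap closes (δ_free > 0.93 mm) and the wall then resists a further 1.906 − 0.93 = 0.9758 mm of expansion.
Compatibility: PL/(AE) = 0.9758 mm, so σ = P/A = E × (0.9758/825) = 235.4 MPa.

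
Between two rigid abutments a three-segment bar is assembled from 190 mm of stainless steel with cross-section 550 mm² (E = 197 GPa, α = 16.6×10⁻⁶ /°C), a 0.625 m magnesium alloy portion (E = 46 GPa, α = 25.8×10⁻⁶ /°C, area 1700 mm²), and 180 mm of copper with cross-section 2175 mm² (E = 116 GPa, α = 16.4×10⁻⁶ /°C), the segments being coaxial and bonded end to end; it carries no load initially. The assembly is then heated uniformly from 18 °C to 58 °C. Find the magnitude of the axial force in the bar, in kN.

P ≈ 85 kN (compressive)

Free thermal expansion of the whole bar: Σ αᵢΔT Lᵢ = 16.6×10⁻⁶×40×190 + 25.8×10⁻⁶×40×625 + 16.4×10⁻⁶×40×180 = 0.8892 mm.
Since the ends are fixed, an axial force P builds up, equal in every segment, with P · Σ Lᵢ/(AᵢEᵢ) = δ_free.
Σ Lᵢ/(AᵢEᵢ) = 190/(550×197×10³) + 625/(1700×46×10³) + 180/(2175×116×10³) = 1.046×10⁻⁵ mm/N.
Hence P = δ_free / Σ(L/AE) = 0.8892/1.046×10⁻⁵ = 85.02 kN (compressive).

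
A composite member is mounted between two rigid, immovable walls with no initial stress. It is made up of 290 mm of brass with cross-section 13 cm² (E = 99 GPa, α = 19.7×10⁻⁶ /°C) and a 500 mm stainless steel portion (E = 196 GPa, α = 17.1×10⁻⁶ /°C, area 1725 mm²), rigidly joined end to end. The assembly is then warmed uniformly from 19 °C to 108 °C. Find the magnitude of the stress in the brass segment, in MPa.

σ ≈ 262 MPa (compressive)

With the walls removed the bar would change length by δ_free = Σ αᵢΔT Lᵢ = 19.7×10⁻⁶×89×290 + 17.1×10⁻⁶×89×500 = 1.269 mm.
The walls prevent any net length change, so an axial force P (same in every segment) develops. Compatibility: P · Σ Lᵢ/(AᵢEᵢ) = δ_free.
Σ Lᵢ/(AᵢEᵢ) = 290/(1300×99×10³) + 500/(1725×196×10³) = 3.732×10⁻⁶ mm/N.
Hence P = δ_free / Σ(L/AE) = 1.269/3.732×10⁻⁶ = 340.1 kN (compressive).
σ_{brass} = P / A = 340100 / 1300 = 261.6 MPa.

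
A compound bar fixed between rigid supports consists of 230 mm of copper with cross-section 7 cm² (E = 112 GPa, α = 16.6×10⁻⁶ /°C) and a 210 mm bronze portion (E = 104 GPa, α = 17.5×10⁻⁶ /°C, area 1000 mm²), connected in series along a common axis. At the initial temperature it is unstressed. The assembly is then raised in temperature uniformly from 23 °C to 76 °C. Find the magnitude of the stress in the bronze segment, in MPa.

With the walls removed the bar would change length by δ_free = Σ αᵢΔT Lᵢ = 16.6×10⁻⁶×53×230 + 17.5×10⁻⁶×53×210 = 0.3971 mm.
The rigid supports impose zero overall length change; the single axial force P common to all segments must satisfy P Σ Lᵢ/(AᵢEᵢ) = δ_free.
The series flexibility is Σ Lᵢ/(AᵢEᵢ) = 230/(700×112×10³) + 210/(1000×104×10³) = 4.953×10⁻⁶ mm/N.
Hence P = δ_free / Σ(L/AE) = 0.3971/4.953×10⁻⁶ = 80.18 kN (compressive).
σ_{bronze} = P / A = 80180 / 1000 = 80.18 MPa.

σ ≈ 80.2 MPa (compressive)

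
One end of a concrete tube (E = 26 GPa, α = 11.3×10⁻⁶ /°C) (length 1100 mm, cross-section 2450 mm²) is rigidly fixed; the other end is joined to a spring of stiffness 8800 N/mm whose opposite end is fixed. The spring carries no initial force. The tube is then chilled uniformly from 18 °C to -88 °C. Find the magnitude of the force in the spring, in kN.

Free thermal contraction: δ_free = αΔT L = 11.3×10⁻⁶ × 106 × 1100 = 1.318 mm.
Let P be the tensile force in the spring. The tube extends elastically by PL/(AE) and the spring stretches by P/k; together these equal δ_free.
So P = δ_free / [L/(AE) + 1/k] = 1.318 / [ 1100/(2450×26×10³) + 1/(8800) ].
P = 1.318 / 0.0001309 = 10070 N.

P ≈ 10.1 kN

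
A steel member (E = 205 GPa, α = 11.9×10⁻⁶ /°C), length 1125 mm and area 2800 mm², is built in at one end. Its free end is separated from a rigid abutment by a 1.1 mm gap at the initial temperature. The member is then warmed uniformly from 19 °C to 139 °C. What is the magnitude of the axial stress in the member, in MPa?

σ ≈ 92.3 MPa (compressive)

Free thermal elongation = αΔT L = 11.9×10⁻⁶ × 120 × 1125 = 1.607 mm.
The gap closes (δ_free > 1.1 mm) and the wall then resists a further 1.607 − 1.1 = 0.5065 mm of expansion.
So σ = E(δ_free − g)/L = 205×10³ × 0.5065/1125 = 92.3 MPa.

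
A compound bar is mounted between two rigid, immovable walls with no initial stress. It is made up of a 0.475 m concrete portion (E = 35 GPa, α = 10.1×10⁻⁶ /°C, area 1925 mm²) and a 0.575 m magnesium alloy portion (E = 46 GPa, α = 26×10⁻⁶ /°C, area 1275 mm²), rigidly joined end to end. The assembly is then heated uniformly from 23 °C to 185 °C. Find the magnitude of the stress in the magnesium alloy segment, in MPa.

σ ≈ 149 MPa (compressive)

If the supports were absent, the total length change would be Σ αᵢΔT Lᵢ = 10.1×10⁻⁶×162×475 + 26×10⁻⁶×162×575 = 3.199 mm.
The rigid supports impose zero overall length change; the single axial force P common to all segments must satisfy P Σ Lᵢ/(AᵢEᵢ) = δ_free.
The series flexibility is Σ Lᵢ/(AᵢEᵢ) = 475/(1925×35×10³) + 575/(1275×46×10³) = 1.685×10⁻⁵ mm/N.
So P = 3.199 / 1.685×10⁻⁵ = 189.8 kN, compressive.
σ_{magnesium alloy} = P / A = 189800 / 1275 = 148.9 MPa.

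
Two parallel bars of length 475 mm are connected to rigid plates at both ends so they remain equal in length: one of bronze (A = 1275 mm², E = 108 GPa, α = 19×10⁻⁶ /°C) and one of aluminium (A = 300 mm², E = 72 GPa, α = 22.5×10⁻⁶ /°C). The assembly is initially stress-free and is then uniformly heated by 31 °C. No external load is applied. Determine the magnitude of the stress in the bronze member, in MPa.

σ ≈ 1.59 MPa (tensile)

Equilibrium of a rigid end plate with no external load gives equal and opposite internal forces ±P in the two members. Since α_{aluminium} > α_{bronze}, heating drives the aluminium into compression and the bronze into tension.
Equating the net (thermal + elastic) strains gives |α₁ − α₂|·ΔT = P·[1/(A₁E₁) + 1/(A₂E₂)].
|α₁ − α₂|·ΔT = 3.5×10⁻⁶ × 31 = 0.0001085.
1/(A₁E₁) + 1/(A₂E₂) = 1/(1275×108×10³) + 1/(300×72×10³) = 5.356×10⁻⁸ N⁻¹.
So P = 0.0001085 / 5.356×10⁻⁸ = 2.026 kN.
σ_{bronze} = P/A₁ = 2026/1275 = 1.589 MPa, tensile.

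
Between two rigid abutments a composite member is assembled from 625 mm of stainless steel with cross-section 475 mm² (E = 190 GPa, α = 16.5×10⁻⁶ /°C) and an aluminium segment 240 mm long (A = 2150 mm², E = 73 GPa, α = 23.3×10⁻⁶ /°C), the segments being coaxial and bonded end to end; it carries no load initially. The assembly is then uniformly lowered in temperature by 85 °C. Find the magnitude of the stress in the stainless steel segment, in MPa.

Free thermal contraction of the whole bar: Σ αᵢΔT Lᵢ = 16.5×10⁻⁶×85×625 + 23.3×10⁻⁶×85×240 = 1.352 mm.
The rigid supports impose zero overall length change; the single axial force P common to all segments must satisfy P Σ Lᵢ/(AᵢEᵢ) = δ_free.
The series flexibility is Σ Lᵢ/(AᵢEᵢ) = 625/(475×190×10³) + 240/(2150×73×10³) = 8.454×10⁻⁶ mm/N.
P = 1.352 / 8.454×10⁻⁶ = 159900 N = 159.9 kN, tensile.
σ_{stainless steel} = P / A = 159900 / 475 = 336.6 MPa.

σ ≈ 337 MPa (tensile)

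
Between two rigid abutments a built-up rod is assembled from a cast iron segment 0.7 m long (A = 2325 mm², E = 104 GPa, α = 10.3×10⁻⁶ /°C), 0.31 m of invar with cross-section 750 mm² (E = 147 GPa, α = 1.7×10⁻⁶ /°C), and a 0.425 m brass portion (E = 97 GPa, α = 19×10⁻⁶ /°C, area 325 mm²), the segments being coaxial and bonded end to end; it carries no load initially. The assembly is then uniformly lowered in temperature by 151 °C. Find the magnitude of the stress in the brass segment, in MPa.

Free thermal contraction of the whole bar: Σ αᵢΔT Lᵢ = 10.3×10⁻⁶×151×700 + 1.7×10⁻⁶×151×310 + 19×10⁻⁶×151×425 = 2.388 mm.
The rigid supports impose zero overall length change; the single axial force P common to all segments must satisfy P Σ Lᵢ/(AᵢEᵢ) = δ_free.
Σ Lᵢ/(AᵢEᵢ) = 700/(2325×104×10³) + 310/(750×147×10³) + 425/(325×97×10³) = 1.919×10⁻⁵ mm/N.
P = 2.388 / 1.919×10⁻⁵ = 124400 N = 124.4 kN, tensile.
σ_{brass} = P / A = 124400 / 325 = 382.9 MPa.

σ ≈ 383 MPa (tensile)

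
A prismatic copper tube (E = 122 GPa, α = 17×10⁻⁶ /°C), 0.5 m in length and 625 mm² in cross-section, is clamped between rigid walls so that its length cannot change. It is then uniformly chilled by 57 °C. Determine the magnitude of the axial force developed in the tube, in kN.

P ≈ 73.9 kN (tensile)

With zero net strain, σ = E·αΔT = 122 GPa × 17×10⁻⁶ × 57 = 118.2 MPa.
Axial force P = σA = 118.2 × 625 = 73890 N = 73.89 kN, tensile.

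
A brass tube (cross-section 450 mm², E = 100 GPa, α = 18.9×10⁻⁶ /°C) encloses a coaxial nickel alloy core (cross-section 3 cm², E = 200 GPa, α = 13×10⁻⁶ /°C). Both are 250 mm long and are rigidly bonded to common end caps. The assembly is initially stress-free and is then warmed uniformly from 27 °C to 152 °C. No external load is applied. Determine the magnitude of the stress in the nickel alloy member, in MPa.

Both members must finish at the same length. With the larger α, the brass tends to over-expand; the plates restrain it, putting the brass in compression and the nickel alloy in tension. With no external load the two internal forces are equal and opposite, magnitude P.
Equating the net (thermal + elastic) strains gives |α₁ − α₂|·ΔT = P·[1/(A₁E₁) + 1/(A₂E₂)].
|α₁ − α₂|·ΔT = 5.9×10⁻⁶ × 125 = 0.0007375.
1/(A₁E₁) + 1/(A₂E₂) = 1/(450×100×10³) + 1/(300×200×10³) = 3.889×10⁻⁸ N⁻¹.
So P = 0.0007375 / 3.889×10⁻⁸ = 18.96 kN.
σ_{nickel alloy} = P/A₂ = 18960/300 = 63.21 MPa, tensile.

σ ≈ 63.2 MPa (tensile)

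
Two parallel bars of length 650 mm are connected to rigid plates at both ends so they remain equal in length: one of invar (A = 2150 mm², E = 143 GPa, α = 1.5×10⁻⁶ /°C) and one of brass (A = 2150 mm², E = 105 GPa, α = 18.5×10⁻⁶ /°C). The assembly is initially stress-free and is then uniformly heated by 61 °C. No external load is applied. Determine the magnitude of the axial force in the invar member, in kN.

Both members must finish at the same length. With the larger α, the brass tends to over-expand; the plates restrain it, putting the brass in compression and the invar in tension. With no external load the two internal forces are equal and opposite, magnitude P.
Compatibility of the two members (thermal + elastic change equal): (α₁ − α₂)ΔT = P·[1/(A₁E₁) + 1/(A₂E₂)].
|α₁ − α₂|·ΔT = 17×10⁻⁶ × 61 = 0.001037.
1/(A₁E₁) + 1/(A₂E₂) = 1/(2150×143×10³) + 1/(2150×105×10³) = 7.682×10⁻⁹ N⁻¹.
So P = 0.001037 / 7.682×10⁻⁹ = 135 kN.

P ≈ 135 kN (tensile in the invar)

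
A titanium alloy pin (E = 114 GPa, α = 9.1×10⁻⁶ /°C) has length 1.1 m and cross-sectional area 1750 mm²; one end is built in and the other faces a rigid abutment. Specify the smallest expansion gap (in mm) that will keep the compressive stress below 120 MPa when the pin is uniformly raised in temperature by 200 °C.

With no wall the pin would lengthen by αΔT L = 9.1×10⁻⁶ × 200 × 1100 = 2.002 mm.
A stress of 120 MPa corresponds to the wall pushing the pin back by σL/E = 120×1100/(114×10³) = 1.158 mm.
So the gap has to take up the difference, g_min = δ_free − σL/E = 2.002 − 1.158 = 0.8441 mm.

g ≈ 0.844 mm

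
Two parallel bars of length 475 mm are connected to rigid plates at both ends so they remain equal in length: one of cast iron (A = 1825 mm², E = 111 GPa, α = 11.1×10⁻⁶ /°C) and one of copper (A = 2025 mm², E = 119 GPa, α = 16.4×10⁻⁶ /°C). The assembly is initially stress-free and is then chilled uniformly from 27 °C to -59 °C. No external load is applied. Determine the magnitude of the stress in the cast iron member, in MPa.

Equilibrium of a rigid end plate with no external load gives equal and opposite internal forces ±P in the two members. Since α_{copper} > α_{cast iron}, cooling drives the copper into tension and the cast iron into compression.
Equating the net (thermal + elastic) strains gives |α₁ − α₂|·ΔT = P·[1/(A₁E₁) + 1/(A₂E₂)].
|α₁ − α₂|·ΔT = 5.3×10⁻⁶ × 86 = 0.0004558.
1/(A₁E₁) + 1/(A₂E₂) = 1/(1825×111×10³) + 1/(2025×119×10³) = 9.086×10⁻⁹ N⁻¹.
So P = 0.0004558 / 9.086×10⁻⁹ = 50.16 kN.
σ_{cast iron} = P/A₁ = 50160/1825 = 27.49 MPa, compressive.

σ ≈ 27.5 MPa (compressive)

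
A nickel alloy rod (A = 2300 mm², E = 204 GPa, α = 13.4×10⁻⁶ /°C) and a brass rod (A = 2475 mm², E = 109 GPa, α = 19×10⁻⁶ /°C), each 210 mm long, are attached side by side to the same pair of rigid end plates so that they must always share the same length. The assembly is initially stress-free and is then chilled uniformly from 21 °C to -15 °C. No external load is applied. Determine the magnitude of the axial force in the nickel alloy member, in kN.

P ≈ 34.5 kN (compressive in the nickel alloy)

Both members must finish at the same length. With the larger α, the brass tends to over-contract; the plates restrain it, putting the brass in tension and the nickel alloy in compression. With no external load the two internal forces are equal and opposite, magnitude P.
Equating the net (thermal + elastic) strains gives |α₁ − α₂|·ΔT = P·[1/(A₁E₁) + 1/(A₂E₂)].
|α₁ − α₂|·ΔT = 5.6×10⁻⁶ × 36 = 0.0002016.
1/(A₁E₁) + 1/(A₂E₂) = 1/(2300×204×10³) + 1/(2475×109×10³) = 5.838×10⁻⁹ N⁻¹.
So P = 0.0002016 / 5.838×10⁻⁹ = 34.53 kN.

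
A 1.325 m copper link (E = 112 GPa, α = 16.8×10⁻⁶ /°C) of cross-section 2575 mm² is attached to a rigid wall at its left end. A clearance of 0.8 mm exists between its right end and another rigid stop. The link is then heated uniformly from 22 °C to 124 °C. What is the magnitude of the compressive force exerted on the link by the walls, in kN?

If the wall were absent the link would grow by αΔT L = 16.8×10⁻⁶ × 102 × 1325 = 2.271 mm.
After closing the 0.8 mm clearance, 2.271 − 0.8 = 1.471 mm of expansion remains to be suppressed by the wall.
Compatibility: PL/(AE) = 1.471 mm, so σ = P/A = E × (1.471/1325) = 124.3 MPa.
P = σA = 124.3 × 2575 = 320.1 kN.

P ≈ 320 kN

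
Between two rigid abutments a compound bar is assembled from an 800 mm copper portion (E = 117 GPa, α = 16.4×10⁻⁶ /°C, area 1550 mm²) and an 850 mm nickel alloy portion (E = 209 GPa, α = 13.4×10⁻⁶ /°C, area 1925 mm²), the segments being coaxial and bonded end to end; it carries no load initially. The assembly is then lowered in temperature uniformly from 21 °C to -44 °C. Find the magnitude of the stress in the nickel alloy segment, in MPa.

σ ≈ 127 MPa (tensile)

If the supports were absent, the total length change would be Σ αᵢΔT Lᵢ = 16.4×10⁻⁶×65×800 + 13.4×10⁻⁶×65×850 = 1.593 mm.
The walls prevent any net length change, so an axial force P (same in every segment) develops. Compatibility: P · Σ Lᵢ/(AᵢEᵢ) = δ_free.
Σ Lᵢ/(AᵢEᵢ) = 800/(1550×117×10³) + 850/(1925×209×10³) = 6.524×10⁻⁶ mm/N.
P = 1.593 / 6.524×10⁻⁶ = 244200 N = 244.2 kN, tensile.
σ_{nickel alloy} = P / A = 244200 / 1925 = 126.9 MPa.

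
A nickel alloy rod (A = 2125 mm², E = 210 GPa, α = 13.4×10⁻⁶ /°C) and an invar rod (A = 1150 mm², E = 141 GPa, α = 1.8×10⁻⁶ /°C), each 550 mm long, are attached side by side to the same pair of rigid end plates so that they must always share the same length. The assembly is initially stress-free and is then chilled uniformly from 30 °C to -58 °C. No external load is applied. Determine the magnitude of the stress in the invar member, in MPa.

σ ≈ 106 MPa (compressive)

The nickel alloy has the larger α, so on cooling it would change length more than the invar if both were free. The rigid plates force a common final length, so the nickel alloy is put into tension and the invar into compression, with equal and opposite forces P (no external load).
Setting the final lengths equal and cancelling L: (α₁ − α₂)ΔT = P/(A₁E₁) + P/(A₂E₂).
|α₁ − α₂|·ΔT = 11.6×10⁻⁶ × 88 = 0.001021.
1/(A₁E₁) + 1/(A₂E₂) = 1/(2125×210×10³) + 1/(1150×141×10³) = 8.408×10⁻⁹ N⁻¹.
So P = 0.001021 / 8.408×10⁻⁹ = 121.4 kN.
σ_{invar} = P/A₂ = 121400/1150 = 105.6 MPa, compressive.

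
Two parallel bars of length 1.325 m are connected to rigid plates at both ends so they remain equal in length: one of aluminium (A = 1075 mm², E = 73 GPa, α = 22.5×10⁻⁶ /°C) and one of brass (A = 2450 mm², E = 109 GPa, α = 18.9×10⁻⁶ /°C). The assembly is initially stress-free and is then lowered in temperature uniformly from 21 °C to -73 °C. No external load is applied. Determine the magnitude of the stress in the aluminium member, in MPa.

Both members must finish at the same length. With the larger α, the aluminium tends to over-contract; the plates restrain it, putting the aluminium in tension and the brass in compression. With no external load the two internal forces are equal and opposite, magnitude P.
Compatibility of the two members (thermal + elastic change equal): (α₁ − α₂)ΔT = P·[1/(A₁E₁) + 1/(A₂E₂)].
|α₁ − α₂|·ΔT = 3.6×10⁻⁶ × 94 = 0.0003384.
1/(A₁E₁) + 1/(A₂E₂) = 1/(1075×73×10³) + 1/(2450×109×10³) = 1.649×10⁻⁸ N⁻¹.
So P = 0.0003384 / 1.649×10⁻⁸ = 20.52 kN.
σ_{aluminium} = P/A₁ = 20520/1075 = 19.09 MPa, tensile.

σ ≈ 19.1 MPa (tensile)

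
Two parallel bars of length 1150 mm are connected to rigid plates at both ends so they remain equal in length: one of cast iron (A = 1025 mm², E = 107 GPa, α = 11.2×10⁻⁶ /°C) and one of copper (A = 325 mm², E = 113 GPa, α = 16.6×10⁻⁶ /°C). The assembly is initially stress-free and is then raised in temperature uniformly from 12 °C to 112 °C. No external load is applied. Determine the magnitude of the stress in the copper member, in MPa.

Both members must finish at the same length. With the larger α, the copper tends to over-expand; the plates restrain it, putting the copper in compression and the cast iron in tension. With no external load the two internal forces are equal and opposite, magnitude P.
Compatibility of the two members (thermal + elastic change equal): (α₁ − α₂)ΔT = P·[1/(A₁E₁) + 1/(A₂E₂)].
|α₁ − α₂|·ΔT = 5.4×10⁻⁶ × 100 = 0.00054.
1/(A₁E₁) + 1/(A₂E₂) = 1/(1025×107×10³) + 1/(325×113×10³) = 3.635×10⁻⁸ N⁻¹.
P = 0.00054 / 3.635×10⁻⁸ = 14860 N = 14.86 kN.
σ_{copper} = P/A₂ = 14860/325 = 45.71 MPa, compressive.

σ ≈ 45.7 MPa (compressive)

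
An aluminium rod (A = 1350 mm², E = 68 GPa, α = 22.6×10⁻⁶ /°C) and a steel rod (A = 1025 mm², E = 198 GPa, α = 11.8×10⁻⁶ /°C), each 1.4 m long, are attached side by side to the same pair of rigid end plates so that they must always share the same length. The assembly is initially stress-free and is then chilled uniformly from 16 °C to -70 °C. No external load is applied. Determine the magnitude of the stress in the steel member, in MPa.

Equilibrium of a rigid end plate with no external load gives equal and opposite internal forces ±P in the two members. Since α_{aluminium} > α_{steel}, cooling drives the aluminium into tension and the steel into compression.
Setting the final lengths equal and cancelling L: (α₁ − α₂)ΔT = P/(A₁E₁) + P/(A₂E₂).
|α₁ − α₂|·ΔT = 10.8×10⁻⁶ × 86 = 0.0009288.
1/(A₁E₁) + 1/(A₂E₂) = 1/(1350×68×10³) + 1/(1025×198×10³) = 1.582×10⁻⁸ N⁻¹.
P = 0.0009288 / 1.582×10⁻⁸ = 58710 N = 58.71 kN.
σ_{steel} = P/A₂ = 58710/1025 = 57.28 MPa, compressive.

σ ≈ 57.3 MPa (compressive)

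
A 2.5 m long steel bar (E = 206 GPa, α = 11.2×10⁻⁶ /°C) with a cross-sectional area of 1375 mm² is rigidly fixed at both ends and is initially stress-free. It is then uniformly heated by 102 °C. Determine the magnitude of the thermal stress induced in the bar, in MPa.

σ ≈ 235 MPa (compressive)

The supports are rigid, so the total axial strain is zero. The restrained thermal strain is ε = αΔT = 11.2×10⁻⁶ × 102 = 1142.4×10⁻⁶.
Hence σ = E·αΔT = 206×10³ × 1142.4×10⁻⁶ = 235.3 MPa, compressive.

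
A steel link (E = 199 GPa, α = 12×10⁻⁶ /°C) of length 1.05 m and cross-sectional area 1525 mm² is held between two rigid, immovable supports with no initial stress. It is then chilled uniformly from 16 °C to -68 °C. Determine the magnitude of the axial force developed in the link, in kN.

P ≈ 306 kN (tensile)

With zero net strain, σ = E·αΔT = 199 GPa × 12×10⁻⁶ × 84 = 200.6 MPa.
P = AEαΔT = 1525 × 199×10³ × 12×10⁻⁶ × 84 = 305.9 kN (tensile).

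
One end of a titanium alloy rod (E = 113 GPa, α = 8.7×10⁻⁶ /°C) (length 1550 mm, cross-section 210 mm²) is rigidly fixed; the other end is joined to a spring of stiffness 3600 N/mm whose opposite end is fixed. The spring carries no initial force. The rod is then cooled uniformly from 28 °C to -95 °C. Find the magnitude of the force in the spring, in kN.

Free thermal contraction: δ_free = αΔT L = 8.7×10⁻⁶ × 123 × 1550 = 1.659 mm.
With a force P in the spring, the elastic change of the rod is PL/(AE) and that of the spring is P/k; compatibility requires their sum to equal δ_free.
So P = δ_free / [L/(AE) + 1/k] = 1.659 / [ 1550/(210×113×10³) + 1/(3600) ].
P = 1.659 / 0.0003431 = 4834 N.

P ≈ 4.83 kN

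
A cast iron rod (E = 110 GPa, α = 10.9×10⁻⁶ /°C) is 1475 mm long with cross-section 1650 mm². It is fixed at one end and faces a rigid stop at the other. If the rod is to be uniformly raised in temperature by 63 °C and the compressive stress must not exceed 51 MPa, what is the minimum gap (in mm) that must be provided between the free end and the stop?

g ≈ 0.329 mm

Free expansion if unrestrained: δ_free = αΔT L = 10.9×10⁻⁶ × 63 × 1475 = 1.013 mm.
A stress of 51 MPa corresponds to the wall pushing the rod back by σL/E = 51×1475/(110×10³) = 0.6839 mm.
The gap must absorb the remainder: g_min = 1.013 − 0.6839 = 0.329 mm.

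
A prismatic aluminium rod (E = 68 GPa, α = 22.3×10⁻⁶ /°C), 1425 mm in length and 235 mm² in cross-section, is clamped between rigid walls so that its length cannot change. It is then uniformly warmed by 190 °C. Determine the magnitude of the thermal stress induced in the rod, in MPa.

σ ≈ 288 MPa (compressive)

With length fixed, the mechanical strain must cancel the thermal strain αΔT = 22.3×10⁻⁶ × 190 = 4237×10⁻⁶.
Hence σ = E·αΔT = 68×10³ × 4237×10⁻⁶ = 288.1 MPa, compressive.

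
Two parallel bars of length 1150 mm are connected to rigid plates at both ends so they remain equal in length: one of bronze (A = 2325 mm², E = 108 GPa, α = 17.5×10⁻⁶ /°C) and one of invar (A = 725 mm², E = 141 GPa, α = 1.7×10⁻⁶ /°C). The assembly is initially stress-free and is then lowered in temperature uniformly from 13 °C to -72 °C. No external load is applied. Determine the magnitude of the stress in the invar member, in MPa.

σ ≈ 135 MPa (compressive)

The bronze has the larger α, so on cooling it would change length more than the invar if both were free. The rigid plates force a common final length, so the bronze is put into tension and the invar into compression, with equal and opposite forces P (no external load).
Setting the final lengths equal and cancelling L: (α₁ − α₂)ΔT = P/(A₁E₁) + P/(A₂E₂).
|α₁ − α₂|·ΔT = 15.8×10⁻⁶ × 85 = 0.001343.
1/(A₁E₁) + 1/(A₂E₂) = 1/(2325×108×10³) + 1/(725×141×10³) = 1.376×10⁻⁸ N⁻¹.
So P = 0.001343 / 1.376×10⁻⁸ = 97.57 kN.
σ_{invar} = P/A₂ = 97570/725 = 134.6 MPa, compressive.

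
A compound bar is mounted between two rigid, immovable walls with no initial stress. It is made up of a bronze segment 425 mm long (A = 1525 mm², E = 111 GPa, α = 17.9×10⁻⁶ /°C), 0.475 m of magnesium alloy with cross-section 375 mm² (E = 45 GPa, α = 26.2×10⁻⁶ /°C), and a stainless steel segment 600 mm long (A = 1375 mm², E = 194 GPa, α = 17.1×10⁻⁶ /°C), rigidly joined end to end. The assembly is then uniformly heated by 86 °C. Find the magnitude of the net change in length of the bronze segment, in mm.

|ΔL| ≈ 0.455 mm

If the supports were absent, the total length change would be Σ αᵢΔT Lᵢ = 17.9×10⁻⁶×86×425 + 26.2×10⁻⁶×86×475 + 17.1×10⁻⁶×86×600 = 2.607 mm.
The rigid supports impose zero overall length change; the single axial force P common to all segments must satisfy P Σ Lᵢ/(AᵢEᵢ) = δ_free.
The series flexibility is Σ Lᵢ/(AᵢEᵢ) = 425/(1525×111×10³) + 475/(375×45×10³) + 600/(1375×194×10³) = 3.291×10⁻⁵ mm/N.
Hence P = δ_free / Σ(L/AE) = 2.607/3.291×10⁻⁵ = 79.22 kN (compressive).
For the bronze segment, free thermal change = 17.9×10⁻⁶×86×425 = 0.6542 mm and elastic change from P = 79220×425/(1525×111×10³) = 0.1989 mm; these oppose, so the net change is 0.455 mm (segment lengthens).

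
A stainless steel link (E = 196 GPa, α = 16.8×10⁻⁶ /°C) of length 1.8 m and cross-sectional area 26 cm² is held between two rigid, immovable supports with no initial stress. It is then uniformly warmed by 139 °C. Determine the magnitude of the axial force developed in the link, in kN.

Full restraint means ε = 0, so the stress is σ = EαΔT = 196×10³ × 16.8×10⁻⁶ × 139 = 457.7 MPa.
Axial force P = σA = 457.7 × 2600 = 1.19×10⁶ N = 1190 kN, compressive.

P ≈ 1190 kN (compressive)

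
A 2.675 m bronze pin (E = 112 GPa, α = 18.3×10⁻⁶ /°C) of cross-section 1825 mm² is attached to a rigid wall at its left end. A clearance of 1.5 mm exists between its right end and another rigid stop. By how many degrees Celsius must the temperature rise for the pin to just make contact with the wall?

ΔT ≈ 30.6 °C

Contact occurs when the free expansion equals the gap: αΔT L = 1.5 mm.
So ΔT = g/(αL) = 1.5/(18.3×10⁻⁶ × 2675) = 30.64 °C.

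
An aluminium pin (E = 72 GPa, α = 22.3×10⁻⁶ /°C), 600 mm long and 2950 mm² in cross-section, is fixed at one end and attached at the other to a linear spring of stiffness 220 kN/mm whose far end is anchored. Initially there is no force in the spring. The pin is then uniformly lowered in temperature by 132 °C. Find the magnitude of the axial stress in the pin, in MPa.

σ ≈ 81.2 MPa (tensile)

Free thermal contraction: δ_free = αΔT L = 22.3×10⁻⁶ × 132 × 600 = 1.766 mm.
With a force P in the spring, the elastic change of the pin is PL/(AE) and that of the spring is P/k; compatibility requires their sum to equal δ_free.
So P = δ_free / [L/(AE) + 1/k] = 1.766 / [ 600/(2950×72×10³) + 1/(220×10³) ].
P = 1.766 / 7.37×10⁻⁶ = 239600 N.
σ = P/A = 239600/2950 = 81.23 MPa.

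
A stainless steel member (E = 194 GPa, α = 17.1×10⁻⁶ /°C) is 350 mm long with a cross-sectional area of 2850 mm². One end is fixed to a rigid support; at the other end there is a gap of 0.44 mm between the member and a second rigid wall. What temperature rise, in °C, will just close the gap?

ΔT ≈ 73.5 °C

The gap closes when αΔT L = 0.44 mm, since the member is still unstressed at that instant.
So ΔT = g/(αL) = 0.44/(17.1×10⁻⁶ × 350) = 73.52 °C.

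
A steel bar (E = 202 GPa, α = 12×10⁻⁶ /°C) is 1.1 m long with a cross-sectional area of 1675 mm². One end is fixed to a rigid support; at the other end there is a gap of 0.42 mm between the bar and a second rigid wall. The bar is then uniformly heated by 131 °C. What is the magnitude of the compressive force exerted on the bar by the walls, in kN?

Unrestrained expansion: δ_free = αΔT L = 12×10⁻⁶ × 131 × 1100 = 1.729 mm.
This exceeds the 0.42 mm gap, so the wall pushes back. The portion of expansion that must be recovered elastically is δ_free − gap = 1.729 − 0.42 = 1.309 mm.
So σ = E(δ_free − g)/L = 202×10³ × 1.309/1100 = 240.4 MPa.
Force on the wall = σA = 240.4 × 1675 mm² = 402.7 kN.

P ≈ 403 kN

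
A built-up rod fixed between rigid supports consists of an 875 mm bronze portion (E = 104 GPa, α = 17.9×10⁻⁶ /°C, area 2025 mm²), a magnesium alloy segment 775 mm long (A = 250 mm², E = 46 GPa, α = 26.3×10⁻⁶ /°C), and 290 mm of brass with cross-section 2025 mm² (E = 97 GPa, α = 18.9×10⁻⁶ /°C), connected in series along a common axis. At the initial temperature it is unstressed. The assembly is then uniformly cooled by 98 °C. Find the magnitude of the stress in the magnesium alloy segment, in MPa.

Free thermal contraction of the whole bar: Σ αᵢΔT Lᵢ = 17.9×10⁻⁶×98×875 + 26.3×10⁻⁶×98×775 + 18.9×10⁻⁶×98×290 = 4.07 mm.
Since the ends are fixed, an axial force P builds up, equal in every segment, with P · Σ Lᵢ/(AᵢEᵢ) = δ_free.
Σ Lᵢ/(AᵢEᵢ) = 875/(2025×104×10³) + 775/(250×46×10³) + 290/(2025×97×10³) = 7.302×10⁻⁵ mm/N.
Hence P = δ_free / Σ(L/AE) = 4.07/7.302×10⁻⁵ = 55.73 kN (tensile).
σ_{magnesium alloy} = P / A = 55730 / 250 = 222.9 MPa.

σ ≈ 223 MPa (tensile)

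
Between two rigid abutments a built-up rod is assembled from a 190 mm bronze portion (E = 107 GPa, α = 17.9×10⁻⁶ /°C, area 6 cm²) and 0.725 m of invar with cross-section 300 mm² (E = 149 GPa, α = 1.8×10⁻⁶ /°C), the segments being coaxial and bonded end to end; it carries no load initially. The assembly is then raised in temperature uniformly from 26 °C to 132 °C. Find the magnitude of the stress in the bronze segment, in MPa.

σ ≈ 43.3 MPa (compressive)

With the walls removed the bar would change length by δ_free = Σ αᵢΔT Lᵢ = 17.9×10⁻⁶×106×190 + 1.8×10⁻⁶×106×725 = 0.4988 mm.
The walls prevent any net length change, so an axial force P (same in every segment) develops. Compatibility: P · Σ Lᵢ/(AᵢEᵢ) = δ_free.
Σ Lᵢ/(AᵢEᵢ) = 190/(600×107×10³) + 725/(300×149×10³) = 1.918×10⁻⁵ mm/N.
P = 0.4988 / 1.918×10⁻⁵ = 26010 N = 26.01 kN, compressive.
σ_{bronze} = P / A = 26010 / 600 = 43.35 MPa.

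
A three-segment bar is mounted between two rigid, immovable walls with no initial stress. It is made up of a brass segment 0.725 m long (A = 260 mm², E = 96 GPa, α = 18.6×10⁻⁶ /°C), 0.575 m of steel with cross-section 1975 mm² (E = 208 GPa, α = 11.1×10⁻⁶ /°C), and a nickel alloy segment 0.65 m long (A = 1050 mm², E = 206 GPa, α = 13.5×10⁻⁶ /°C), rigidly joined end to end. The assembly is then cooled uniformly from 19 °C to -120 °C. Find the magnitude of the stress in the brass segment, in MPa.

σ ≈ 458 MPa (tensile)

With the walls removed the bar would change length by δ_free = Σ αᵢΔT Lᵢ = 18.6×10⁻⁶×139×725 + 11.1×10⁻⁶×139×575 + 13.5×10⁻⁶×139×650 = 3.981 mm.
The rigid supports impose zero overall length change; the single axial force P common to all segments must satisfy P Σ Lᵢ/(AᵢEᵢ) = δ_free.
The series flexibility is Σ Lᵢ/(AᵢEᵢ) = 725/(260×96×10³) + 575/(1975×208×10³) + 650/(1050×206×10³) = 3.345×10⁻⁵ mm/N.
Hence P = δ_free / Σ(L/AE) = 3.981/3.345×10⁻⁵ = 119 kN (tensile).
σ_{brass} = P / A = 119000 / 260 = 457.8 MPa.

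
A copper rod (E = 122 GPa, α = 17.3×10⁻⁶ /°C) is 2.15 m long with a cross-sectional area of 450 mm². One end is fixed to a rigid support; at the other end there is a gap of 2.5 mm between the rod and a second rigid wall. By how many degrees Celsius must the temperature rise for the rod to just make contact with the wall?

ΔT ≈ 67.2 °C

Contact occurs when the free expansion equals the gap: αΔT L = 2.5 mm.
ΔT = 2.5 / (17.3×10⁻⁶ × 2150) = 67.21 °C.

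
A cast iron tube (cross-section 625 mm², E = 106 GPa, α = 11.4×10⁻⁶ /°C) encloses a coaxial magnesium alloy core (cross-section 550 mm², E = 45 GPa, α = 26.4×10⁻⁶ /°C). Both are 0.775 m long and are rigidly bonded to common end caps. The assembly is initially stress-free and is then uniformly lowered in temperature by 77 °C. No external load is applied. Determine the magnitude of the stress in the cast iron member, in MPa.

Both members must finish at the same length. With the larger α, the magnesium alloy tends to over-contract; the plates restrain it, putting the magnesium alloy in tension and the cast iron in compression. With no external load the two internal forces are equal and opposite, magnitude P.
Setting the final lengths equal and cancelling L: (α₁ − α₂)ΔT = P/(A₁E₁) + P/(A₂E₂).
|α₁ − α₂|·ΔT = 15×10⁻⁶ × 77 = 0.001155.
1/(A₁E₁) + 1/(A₂E₂) = 1/(625×106×10³) + 1/(550×45×10³) = 5.55×10⁻⁸ N⁻¹.
P = 0.001155 / 5.55×10⁻⁸ = 20810 N = 20.81 kN.
σ_{cast iron} = P/A₁ = 20810/625 = 33.3 MPa, compressive.

σ ≈ 33.3 MPa (compressive)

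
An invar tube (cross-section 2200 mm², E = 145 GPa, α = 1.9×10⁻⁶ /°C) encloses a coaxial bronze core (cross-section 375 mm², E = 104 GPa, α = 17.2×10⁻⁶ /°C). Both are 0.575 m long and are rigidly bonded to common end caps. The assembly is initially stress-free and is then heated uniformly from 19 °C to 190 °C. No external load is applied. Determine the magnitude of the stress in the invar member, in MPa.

The bronze has the larger α, so on heating it would change length more than the invar if both were free. The rigid plates force a common final length, so the bronze is put into compression and the invar into tension, with equal and opposite forces P (no external load).
Equating the net (thermal + elastic) strains gives |α₁ − α₂|·ΔT = P·[1/(A₁E₁) + 1/(A₂E₂)].
|α₁ − α₂|·ΔT = 15.3×10⁻⁶ × 171 = 0.002616.
1/(A₁E₁) + 1/(A₂E₂) = 1/(2200×145×10³) + 1/(375×104×10³) = 2.878×10⁻⁸ N⁻¹.
P = 0.002616 / 2.878×10⁻⁸ = 90920 N = 90.92 kN.
σ_{invar} = P/A₁ = 90920/2200 = 41.33 MPa, tensile.

σ ≈ 41.3 MPa (tensile)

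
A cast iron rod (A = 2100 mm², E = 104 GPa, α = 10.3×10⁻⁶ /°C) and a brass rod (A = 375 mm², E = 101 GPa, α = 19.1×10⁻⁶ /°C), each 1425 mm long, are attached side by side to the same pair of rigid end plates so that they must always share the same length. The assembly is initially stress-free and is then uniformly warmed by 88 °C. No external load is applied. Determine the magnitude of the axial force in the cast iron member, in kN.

Both members must finish at the same length. With the larger α, the brass tends to over-expand; the plates restrain it, putting the brass in compression and the cast iron in tension. With no external load the two internal forces are equal and opposite, magnitude P.
Equating the net (thermal + elastic) strains gives |α₁ − α₂|·ΔT = P·[1/(A₁E₁) + 1/(A₂E₂)].
|α₁ − α₂|·ΔT = 8.8×10⁻⁶ × 88 = 0.0007744.
1/(A₁E₁) + 1/(A₂E₂) = 1/(2100×104×10³) + 1/(375×101×10³) = 3.098×10⁻⁸ N⁻¹.
So P = 0.0007744 / 3.098×10⁻⁸ = 25 kN.

P ≈ 25 kN (tensile in the cast iron)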